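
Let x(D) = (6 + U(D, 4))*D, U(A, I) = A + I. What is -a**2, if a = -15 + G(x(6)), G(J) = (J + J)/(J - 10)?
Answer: -301401/1849 ≈ -163.01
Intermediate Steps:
x(D) = D*(10 + D) (x(D) = (6 + (D + 4))*D = (6 + (4 + D))*D = (10 + D)*D = D*(10 + D))
G(J) = 2*J/(-10 + J) (G(J) = (2*J)/(-10 + J) = 2*J/(-10 + J))
a = -549/43 (a = -15 + 2*(6*(10 + 6))/(-10 + 6*(10 + 6)) = -15 + 2*(6*16)/(-10 + 6*16) = -15 + 2*96/(-10 + 96) = -15 + 2*96/86 = -15 + 2*96*(1/86) = -15 + 96/43 = -549/43 ≈ -12.767)
-a**2 = -(-549/43)**2 = -1*301401/1849 = -301401/1849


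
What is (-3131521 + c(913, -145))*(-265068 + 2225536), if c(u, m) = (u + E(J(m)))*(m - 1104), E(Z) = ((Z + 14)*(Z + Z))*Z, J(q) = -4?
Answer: -9158400759784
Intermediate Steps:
E(Z) = 2*Z**2*(14 + Z) (E(Z) = ((14 + Z)*(2*Z))*Z = (2*Z*(14 + Z))*Z = 2*Z**2*(14 + Z))
c(u, m) = (-1104 + m)*(320 + u) (c(u, m) = (u + 2*(-4)**2*(14 - 4))*(m - 1104) = (u + 2*16*10)*(-1104 + m) = (u + 320)*(-1104 + m) = (320 + u)*(-1104 + m) = (-1104 + m)*(320 + u))
(-3131521 + c(913, -145))*(-265068 + 2225536) = (-3131521 + (-353280 - 1104*913 + 320*(-145) - 145*913))*(-265068 + 2225536) = (-3131521 + (-353280 - 1007952 - 46400 - 132385))*1960468 = (-3131521 - 1540017)*1960468 = -4671538*1960468 = -9158400759784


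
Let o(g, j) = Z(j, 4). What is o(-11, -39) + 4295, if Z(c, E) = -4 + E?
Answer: 4295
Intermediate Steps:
o(g, j) = 0 (o(g, j) = -4 + 4 = 0)
o(-11, -39) + 4295 = 0 + 4295 = 4295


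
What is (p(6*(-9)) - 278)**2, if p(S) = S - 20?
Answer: 123904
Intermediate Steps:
p(S) = -20 + S
(p(6*(-9)) - 278)**2 = ((-20 + 6*(-9)) - 278)**2 = ((-20 - 54) - 278)**2 = (-74 - 278)**2 = (-352)**2 = 123904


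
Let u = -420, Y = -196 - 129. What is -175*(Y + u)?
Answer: 130375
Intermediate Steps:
Y = -325
-175*(Y + u) = -175*(-325 - 420) = -175*(-745) = 130375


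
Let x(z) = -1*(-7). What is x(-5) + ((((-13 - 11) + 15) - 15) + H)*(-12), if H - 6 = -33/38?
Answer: 4435/19 ≈ 233.42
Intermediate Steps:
x(z) = 7
H = 195/38 (H = 6 - 33/38 = 195/38 ≈ 5.1316)
x(-5) + ((((-13 - 11) + 15) - 15) + H)*(-12) = 7 + ((((-13 - 11) + 15) - 15) + 195/38)*(-12) = 7 + (((-24 + 15) - 15) + 195/38)*(-12) = 7 + ((-9 - 15) + 195/38)*(-12) = 7 + (-24 + 195/38)*(-12) = 7 - 717/38*(-12) = 7 + 4302/19 = 4435/19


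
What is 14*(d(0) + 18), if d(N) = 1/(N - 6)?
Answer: 749/3 ≈ 249.67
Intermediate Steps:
d(N) = 1/(-6 + N)
14*(d(0) + 18) = 14*(1/(-6 + 0) + 18) = 14*(1/(-6) + 18) = 14*(-⅙ + 18) = 14*(107/6) = 749/3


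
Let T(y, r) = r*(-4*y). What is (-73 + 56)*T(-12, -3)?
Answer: 2448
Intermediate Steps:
T(y, r) = -4*r*y
(-73 + 56)*T(-12, -3) = (-73 + 56)*(-4*(-3)*(-12)) = -17*(-144) = 2448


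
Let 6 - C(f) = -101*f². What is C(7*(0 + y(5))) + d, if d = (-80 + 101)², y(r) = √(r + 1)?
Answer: 30141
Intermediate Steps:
y(r) = √(1 + r)
d = 441 (d = 21² = 441)
C(f) = 6 + 101*f² (C(f) = 6 - (-101)*f² = 6 + 101*f²)
C(7*(0 + y(5))) + d = (6 + 101*(7*(0 + √(1 + 5)))²) + 441 = (6 + 101*(7*(0 + √6))²) + 441 = (6 + 101*(7*√6)²) + 441 = (6 + 101*294) + 441 = (6 + 29694) + 441 = 29700 + 441 = 30141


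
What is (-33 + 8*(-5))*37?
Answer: -2701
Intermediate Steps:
(-33 + 8*(-5))*37 = (-33 - 40)*37 = -73*37 = -2701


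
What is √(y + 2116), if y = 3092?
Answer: 2*√1302 ≈ 72.167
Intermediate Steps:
√(y + 2116) = √(3092 + 2116) = √5208 = 2*√1302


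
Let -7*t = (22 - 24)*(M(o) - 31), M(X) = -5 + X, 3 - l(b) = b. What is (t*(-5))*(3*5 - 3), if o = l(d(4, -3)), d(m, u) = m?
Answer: 4440/7 ≈ 634.29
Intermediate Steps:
l(b) = 3 - b
o = -1 (o = 3 - 1*4 = 3 - 4 = -1)
t = -74/7 (t = -(22 - 24)*((-5 - 1) - 31)/7 = -(-2)*(-6 - 31)/7 = -(-2)*(-37)/7 = -1/7*74 = -74/7 ≈ -10.571)
(t*(-5))*(3*5 - 3) = (-74/7*(-5))*(3*5 - 3) = 370*(15 - 3)/7 = (370/7)*12 = 4440/7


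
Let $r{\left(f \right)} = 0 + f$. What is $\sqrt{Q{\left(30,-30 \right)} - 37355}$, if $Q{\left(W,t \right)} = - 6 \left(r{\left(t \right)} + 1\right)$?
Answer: $i \sqrt{37181} \approx 192.82 i$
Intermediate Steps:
$r{\left(f \right)} = f$
$Q{\left(W,t \right)} = -6 - 6 t$ ($Q{\left(W,t \right)} = - 6 \left(t + 1\right) = - 6 \left(1 + t\right) = -6 - 6 t$)
$\sqrt{Q{\left(30,-30 \right)} - 37355} = \sqrt{\left(-6 - -180\right) - 37355} = \sqrt{\left(-6 + 180\right) - 37355} = \sqrt{174 - 37355} = \sqrt{-37181} = i \sqrt{37181}$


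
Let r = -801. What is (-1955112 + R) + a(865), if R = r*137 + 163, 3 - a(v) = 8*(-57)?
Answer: -2064227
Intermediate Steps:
a(v) = 459 (a(v) = 3 - 8*(-57) = 3 - 1*(-456) = 3 + 456 = 459)
R = -109574 (R = -801*137 + 163 = -109737 + 163 = -109574)
(-1955112 + R) + a(865) = (-1955112 - 109574) + 459 = -2064686 + 459 = -2064227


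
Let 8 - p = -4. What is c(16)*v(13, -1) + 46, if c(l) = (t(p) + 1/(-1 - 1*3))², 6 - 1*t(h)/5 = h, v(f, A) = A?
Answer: -13905/16 ≈ -869.06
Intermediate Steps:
p = 12 (p = 8 - 1*(-4) = 8 + 4 = 12)
t(h) = 30 - 5*h
c(l) = 14641/16 (c(l) = ((30 - 5*12) + 1/(-1 - 1*3))² = ((30 - 60) + 1/(-1 - 3))² = (-30 + 1/(-4))² = (-30 - ¼)² = (-121/4)² = 14641/16)
c(16)*v(13, -1) + 46 = (14641/16)*(-1) + 46 = -14641/16 + 46 = -13905/16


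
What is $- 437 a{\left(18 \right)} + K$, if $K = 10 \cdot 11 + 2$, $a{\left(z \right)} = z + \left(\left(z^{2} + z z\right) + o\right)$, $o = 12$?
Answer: $-296174$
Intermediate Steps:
$a{\left(z \right)} = 12 + z + 2 z^{2}$ ($a{\left(z \right)} = z + \left(\left(z^{2} + z z\right) + 12\right) = z + \left(\left(z^{2} + z^{2}\right) + 12\right) = z + \left(2 z^{2} + 12\right) = z + \left(12 + 2 z^{2}\right) = 12 + z + 2 z^{2}$)
$K = 112$ ($K = 110 + 2 = 112$)
$- 437 a{\left(18 \right)} + K = - 437 \left(12 + 18 + 2 \cdot 18^{2}\right) + 112 = - 437 \left(12 + 18 + 2 \cdot 324\right) + 112 = - 437 \left(12 + 18 + 648\right) + 112 = \left(-437\right) 678 + 112 = -296286 + 112 = -296174$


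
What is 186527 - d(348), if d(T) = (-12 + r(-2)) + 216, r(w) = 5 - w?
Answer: 186316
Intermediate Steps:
d(T) = 211 (d(T) = (-12 + (5 - 1*(-2))) + 216 = (-12 + (5 + 2)) + 216 = (-12 + 7) + 216 = -5 + 216 = 211)
186527 - d(348) = 186527 - 1*211 = 186527 - 211 = 186316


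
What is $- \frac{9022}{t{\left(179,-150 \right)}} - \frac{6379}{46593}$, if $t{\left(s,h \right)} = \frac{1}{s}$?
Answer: $- \frac{75244812613}{46593} \approx -1.6149 \cdot 10^{6}$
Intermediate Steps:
$- \frac{9022}{t{\left(179,-150 \right)}} - \frac{6379}{46593} = - \frac{9022}{\frac{1}{179}} - \frac{6379}{46593} = - 9022 \frac{1}{\frac{1}{179}} - \frac{6379}{46593} = \left(-9022\right) 179 - \frac{6379}{46593} = -1614938 - \frac{6379}{46593} = - \frac{75244812613}{46593}$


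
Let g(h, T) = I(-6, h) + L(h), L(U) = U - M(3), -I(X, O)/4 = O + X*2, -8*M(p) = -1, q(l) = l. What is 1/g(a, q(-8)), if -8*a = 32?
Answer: 8/479 ≈ 0.016701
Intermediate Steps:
a = -4 (a = -⅛*32 = -4)
M(p) = ⅛ (M(p) = -⅛*(-1) = ⅛)
I(X, O) = -8*X - 4*O (I(X, O) = -4*(O + X*2) = -4*(O + 2*X) = -8*X - 4*O)
L(U) = -⅛ + U (L(U) = U - 1*⅛ = U - ⅛ = -⅛ + U)
g(h, T) = 383/8 - 3*h (g(h, T) = (-8*(-6) - 4*h) + (-⅛ + h) = (48 - 4*h) + (-⅛ + h) = 383/8 - 3*h)
1/g(a, q(-8)) = 1/(383/8 - 3*(-4)) = 1/(383/8 + 12) = 1/(479/8) = 8/479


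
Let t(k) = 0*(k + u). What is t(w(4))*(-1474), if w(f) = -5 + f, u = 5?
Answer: 0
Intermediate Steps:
t(k) = 0 (t(k) = 0*(k + 5) = 0*(5 + k) = 0)
t(w(4))*(-1474) = 0*(-1474) = 0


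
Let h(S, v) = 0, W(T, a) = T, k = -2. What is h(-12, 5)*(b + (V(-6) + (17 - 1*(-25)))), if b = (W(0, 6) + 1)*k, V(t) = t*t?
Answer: 0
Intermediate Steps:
V(t) = t²
b = -2 (b = (0 + 1)*(-2) = 1*(-2) = -2)
h(-12, 5)*(b + (V(-6) + (17 - 1*(-25)))) = 0*(-2 + ((-6)² + (17 - 1*(-25)))) = 0*(-2 + (36 + (17 + 25))) = 0*(-2 + (36 + 42)) = 0*(-2 + 78) = 0*76 = 0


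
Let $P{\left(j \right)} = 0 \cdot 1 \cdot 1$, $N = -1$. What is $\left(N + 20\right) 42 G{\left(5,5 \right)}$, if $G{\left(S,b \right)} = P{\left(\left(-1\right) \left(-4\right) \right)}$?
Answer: $0$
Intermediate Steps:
$P{\left(j \right)} = 0$ ($P{\left(j \right)} = 0 \cdot 1 = 0$)
$G{\left(S,b \right)} = 0$
$\left(N + 20\right) 42 G{\left(5,5 \right)} = \left(-1 + 20\right) 42 \cdot 0 = 19 \cdot 42 \cdot 0 = 798 \cdot 0 = 0$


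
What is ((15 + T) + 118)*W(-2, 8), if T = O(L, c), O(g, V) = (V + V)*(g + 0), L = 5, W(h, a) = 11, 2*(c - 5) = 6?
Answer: 2343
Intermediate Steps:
c = 8 (c = 5 + (½)*6 = 5 + 3 = 8)
O(g, V) = 2*V*g (O(g, V) = (2*V)*g = 2*V*g)
T = 80 (T = 2*8*5 = 80)
((15 + T) + 118)*W(-2, 8) = ((15 + 80) + 118)*11 = (95 + 118)*11 = 213*11 = 2343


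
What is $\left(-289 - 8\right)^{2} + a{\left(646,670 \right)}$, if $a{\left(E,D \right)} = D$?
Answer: $88879$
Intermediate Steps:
$\left(-289 - 8\right)^{2} + a{\left(646,670 \right)} = \left(-289 - 8\right)^{2} + 670 = \left(-297\right)^{2} + 670 = 88209 + 670 = 88879$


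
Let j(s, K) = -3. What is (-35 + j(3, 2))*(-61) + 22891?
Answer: 25209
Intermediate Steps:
(-35 + j(3, 2))*(-61) + 22891 = (-35 - 3)*(-61) + 22891 = -38*(-61) + 22891 = 2318 + 22891 = 25209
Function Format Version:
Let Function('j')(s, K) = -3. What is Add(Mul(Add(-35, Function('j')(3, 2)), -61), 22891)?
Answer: 25209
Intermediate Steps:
Add(Mul(Add(-35, Function('j')(3, 2)), -61), 22891) = Add(Mul(Add(-35, -3), -61), 22891) = Add(Mul(-38, -61), 22891) = Add(2318, 22891) = 25209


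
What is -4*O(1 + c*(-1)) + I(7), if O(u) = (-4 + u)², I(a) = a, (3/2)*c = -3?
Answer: 3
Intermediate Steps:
c = -2 (c = (⅔)*(-3) = -2)
-4*O(1 + c*(-1)) + I(7) = -4*(-4 + (1 - 2*(-1)))² + 7 = -4*(-4 + (1 + 2))² + 7 = -4*(-4 + 3)² + 7 = -4*(-1)² + 7 = -4*1 + 7 = -4 + 7 = 3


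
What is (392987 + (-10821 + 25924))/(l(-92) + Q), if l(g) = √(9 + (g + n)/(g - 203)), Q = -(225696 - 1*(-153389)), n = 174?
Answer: -22818367653375/21196551989401 - 204045*√759035/21196551989401 ≈ -1.0765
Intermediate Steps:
Q = -379085 (Q = -(225696 + 153389) = -1*379085 = -379085)
l(g) = √(9 + (174 + g)/(-203 + g)) (l(g) = √(9 + (g + 174)/(g - 203)) = √(9 + (174 + g)/(-203 + g)))
(392987 + (-10821 + 25924))/(l(-92) + Q) = (392987 + (-10821 + 25924))/(√((-1653 + 10*(-92))/(-203 - 92)) - 379085) = (392987 + 15103)/(√((-1653 - 920)/(-295)) - 379085) = 408090/(√(-1/295*(-2573)) - 379085) = 408090/(√(2573/295) - 379085) = 408090/(√759035/295 - 379085) = 408090/(-379085 + √759035/295)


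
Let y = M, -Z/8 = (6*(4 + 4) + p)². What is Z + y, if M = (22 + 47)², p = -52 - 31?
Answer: -5039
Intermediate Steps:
p = -83
Z = -9800 (Z = -8*(6*(4 + 4) - 83)² = -8*(6*8 - 83)² = -8*(48 - 83)² = -8*(-35)² = -8*1225 = -9800)
M = 4761 (M = 69² = 4761)
y = 4761
Z + y = -9800 + 4761 = -5039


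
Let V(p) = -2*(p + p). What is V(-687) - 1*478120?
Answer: -475372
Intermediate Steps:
V(p) = -4*p
V(-687) - 1*478120 = -4*(-687) - 1*478120 = 2748 - 478120 = -475372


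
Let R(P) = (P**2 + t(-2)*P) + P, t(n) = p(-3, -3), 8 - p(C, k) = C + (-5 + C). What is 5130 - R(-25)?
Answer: 5005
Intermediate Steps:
p(C, k) = 13 - 2*C (p(C, k) = 8 - (C + (-5 + C)) = 8 - (-5 + 2*C) = 8 + (5 - 2*C) = 13 - 2*C)
t(n) = 19 (t(n) = 13 - 2*(-3) = 13 + 6 = 19)
R(P) = P**2 + 20*P (R(P) = (P**2 + 19*P) + P = P**2 + 20*P)
5130 - R(-25) = 5130 - (-25)*(20 - 25) = 5130 - (-25)*(-5) = 5130 - 1*125 = 5130 - 125 = 5005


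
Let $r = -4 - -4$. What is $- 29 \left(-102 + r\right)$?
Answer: $2958$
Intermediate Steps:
$r = 0$ ($r = -4 + 4 = 0$)
$- 29 \left(-102 + r\right) = - 29 \left(-102 + 0\right) = \left(-29\right) \left(-102\right) = 2958$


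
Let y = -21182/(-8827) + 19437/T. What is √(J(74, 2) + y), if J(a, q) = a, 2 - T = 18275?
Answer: √4444366109607671/7680751 ≈ 8.6796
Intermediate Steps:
T = -18273 (T = 2 - 1*18275 = 2 - 18275 = -18273)
y = 10261347/7680751 (y = -21182/(-8827) + 19437/(-18273) = -21182*(-1/8827) + 19437*(-1/18273) = 3026/1261 - 6479/6091 = 10261347/7680751 ≈ 1.3360)
√(J(74, 2) + y) = √(74 + 10261347/7680751) = √(578636921/7680751) = √4444366109607671/7680751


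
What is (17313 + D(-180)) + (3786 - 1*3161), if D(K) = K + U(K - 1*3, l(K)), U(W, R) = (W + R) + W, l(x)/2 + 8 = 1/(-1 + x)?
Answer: 3145054/181 ≈ 17376.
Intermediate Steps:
l(x) = -16 + 2/(-1 + x)
U(W, R) = R + 2*W (U(W, R) = (R + W) + W = R + 2*W)
D(K) = -6 + 3*K + 2*(9 - 8*K)/(-1 + K) (D(K) = K + (2*(9 - 8*K)/(-1 + K) + 2*(K - 1*3)) = K + (2*(9 - 8*K)/(-1 + K) + 2*(K - 3)) = K + (2*(9 - 8*K)/(-1 + K) + 2*(-3 + K)) = K + (2*(9 - 8*K)/(-1 + K) + (-6 + 2*K)) = K + (-6 + 2*K + 2*(9 - 8*K)/(-1 + K)) = -6 + 3*K + 2*(9 - 8*K)/(-1 + K))
(17313 + D(-180)) + (3786 - 1*3161) = (17313 + (24 - 25*(-180) + 3*(-180)²)/(-1 - 180)) + (3786 - 1*3161) = (17313 + (24 + 4500 + 3*32400)/(-181)) + (3786 - 3161) = (17313 - (24 + 4500 + 97200)/181) + 625 = (17313 - 1/181*101724) + 625 = (17313 - 101724/181) + 625 = 3031929/181 + 625 = 3145054/181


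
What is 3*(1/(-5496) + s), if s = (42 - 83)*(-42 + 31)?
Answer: 2478695/1832 ≈ 1353.0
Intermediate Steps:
s = 451 (s = -41*(-11) = 451)
3*(1/(-5496) + s) = 3*(1/(-5496) + 451) = 3*(-1/5496 + 451) = 3*(2478695/5496) = 2478695/1832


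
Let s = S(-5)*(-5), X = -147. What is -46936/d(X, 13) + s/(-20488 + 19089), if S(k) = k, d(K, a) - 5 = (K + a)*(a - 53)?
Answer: -65797589/7505635 ≈ -8.7664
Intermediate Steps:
d(K, a) = 5 + (-53 + a)*(K + a) (d(K, a) = 5 + (K + a)*(a - 53) = 5 + (K + a)*(-53 + a) = 5 + (-53 + a)*(K + a))
s = 25 (s = -5*(-5) = 25)
-46936/d(X, 13) + s/(-20488 + 19089) = -46936/(5 + 13² - 53*(-147) - 53*13 - 147*13) + 25/(-20488 + 19089) = -46936/(5 + 169 + 7791 - 689 - 1911) + 25/(-1399) = -46936/5365 + 25*(-1/1399) = -46936*1/5365 - 25/1399 = -46936/5365 - 25/1399 = -65797589/7505635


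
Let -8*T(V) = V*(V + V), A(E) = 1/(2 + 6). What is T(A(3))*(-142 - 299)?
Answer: 441/256 ≈ 1.7227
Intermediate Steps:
A(E) = ⅛ (A(E) = 1/8 = ⅛)
T(V) = -V²/4 (T(V) = -V*(V + V)/8 = -V*2*V/8 = -V²/4)
T(A(3))*(-142 - 299) = (-(⅛)²/4)*(-142 - 299) = -¼*1/64*(-441) = -1/256*(-441) = 441/256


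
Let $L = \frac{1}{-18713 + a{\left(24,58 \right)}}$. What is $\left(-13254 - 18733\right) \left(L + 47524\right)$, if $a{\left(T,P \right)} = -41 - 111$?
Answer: $- \frac{28677633264633}{18865} \approx -1.5202 \cdot 10^{9}$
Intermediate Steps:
$a{\left(T,P \right)} = -152$
$L = - \frac{1}{18865}$ ($L = \frac{1}{-18713 - 152} = \frac{1}{-18865} = - \frac{1}{18865} \approx -5.3008 \cdot 10^{-5}$)
$\left(-13254 - 18733\right) \left(L + 47524\right) = \left(-13254 - 18733\right) \left(- \frac{1}{18865} + 47524\right) = \left(-31987\right) \frac{896540259}{18865} = - \frac{28677633264633}{18865}$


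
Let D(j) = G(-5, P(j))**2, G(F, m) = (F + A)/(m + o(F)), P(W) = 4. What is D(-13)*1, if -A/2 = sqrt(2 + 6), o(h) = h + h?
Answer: 19/12 + 10*sqrt(2)/9 ≈ 3.1547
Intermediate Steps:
o(h) = 2*h
A = -4*sqrt(2) (A = -2*sqrt(2 + 6) = -4*sqrt(2) ≈ -5.6569)
G(F, m) = (F - 4*sqrt(2))/(m + 2*F)
D(j) = (5/6 + 2*sqrt(2)/3)**2 (D(j) = ((-5 - 4*sqrt(2))/(4 + 2*(-5)))**2 = ((-5 - 4*sqrt(2))/(4 - 10))**2 = ((-5 - 4*sqrt(2))/(-6))**2 = (-(-5 - 4*sqrt(2))/6)**2 = (5/6 + 2*sqrt(2)/3)**2)
D(-13)*1 = (19/12 + 10*sqrt(2)/9)*1 = 19/12 + 10*sqrt(2)/9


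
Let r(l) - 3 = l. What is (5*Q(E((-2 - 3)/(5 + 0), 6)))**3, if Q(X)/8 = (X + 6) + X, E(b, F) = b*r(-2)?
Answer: 4096000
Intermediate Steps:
r(l) = 3 + l
E(b, F) = b (E(b, F) = b*(3 - 2) = b*1 = b)
Q(X) = 48 + 16*X (Q(X) = 8*((X + 6) + X) = 8*((6 + X) + X) = 8*(6 + 2*X) = 48 + 16*X)
(5*Q(E((-2 - 3)/(5 + 0), 6)))**3 = (5*(48 + 16*((-2 - 3)/(5 + 0))))**3 = (5*(48 + 16*(-5/5)))**3 = (5*(48 + 16*(-5*1/5)))**3 = (5*(48 + 16*(-1)))**3 = (5*(48 - 16))**3 = (5*32)**3 = 160**3 = 4096000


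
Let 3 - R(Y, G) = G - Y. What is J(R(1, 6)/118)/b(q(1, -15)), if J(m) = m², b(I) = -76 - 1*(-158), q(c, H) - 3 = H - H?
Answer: 1/285442 ≈ 3.5033e-6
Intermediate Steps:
q(c, H) = 3 (q(c, H) = 3 + (H - H) = 3 + 0 = 3)
R(Y, G) = 3 + Y - G (R(Y, G) = 3 - (G - Y) = 3 + (Y - G) = 3 + Y - G)
b(I) = 82 (b(I) = -76 + 158 = 82)
J(R(1, 6)/118)/b(q(1, -15)) = ((3 + 1 - 1*6)/118)²/82 = ((3 + 1 - 6)*(1/118))²*(1/82) = (-2*1/118)²*(1/82) = (-1/59)²*(1/82) = (1/3481)*(1/82) = 1/285442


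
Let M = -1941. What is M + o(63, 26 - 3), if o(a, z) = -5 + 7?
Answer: -1939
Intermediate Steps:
o(a, z) = 2
M + o(63, 26 - 3) = -1941 + 2 = -1939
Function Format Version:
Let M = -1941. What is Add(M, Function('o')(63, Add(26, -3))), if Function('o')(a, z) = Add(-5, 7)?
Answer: -1939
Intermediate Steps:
Function('o')(a, z) = 2
Add(M, Function('o')(63, Add(26, -3))) = Add(-1941, 2) = -1939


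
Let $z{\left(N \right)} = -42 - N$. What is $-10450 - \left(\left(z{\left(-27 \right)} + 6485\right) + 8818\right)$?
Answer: $-25738$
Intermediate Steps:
$-10450 - \left(\left(z{\left(-27 \right)} + 6485\right) + 8818\right) = -10450 - \left(\left(\left(-42 - -27\right) + 6485\right) + 8818\right) = -10450 - \left(\left(\left(-42 + 27\right) + 6485\right) + 8818\right) = -10450 - \left(\left(-15 + 6485\right) + 8818\right) = -10450 - \left(6470 + 8818\right) = -10450 - 15288 = -25738$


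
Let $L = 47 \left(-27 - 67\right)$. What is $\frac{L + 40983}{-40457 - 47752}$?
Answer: $- \frac{36565}{88209} \approx -0.41453$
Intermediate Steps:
$L = -4418$ ($L = 47 \left(-27 - 67\right) = 47 \left(-94\right) = -4418$)
$\frac{L + 40983}{-40457 - 47752} = \frac{-4418 + 40983}{-40457 - 47752} = \frac{36565}{-88209} = 36565 \left(- \frac{1}{88209}\right) = - \frac{36565}{88209}$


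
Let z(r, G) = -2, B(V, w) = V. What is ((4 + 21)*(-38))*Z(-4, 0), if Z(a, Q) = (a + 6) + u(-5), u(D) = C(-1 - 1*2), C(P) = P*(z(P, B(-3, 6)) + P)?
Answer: -16150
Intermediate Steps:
C(P) = P*(-2 + P)
u(D) = 15 (u(D) = (-1 - 1*2)*(-2 + (-1 - 1*2)) = (-1 - 2)*(-2 + (-1 - 2)) = -3*(-2 - 3) = -3*(-5) = 15)
Z(a, Q) = 21 + a (Z(a, Q) = (a + 6) + 15 = (6 + a) + 15 = 21 + a)
((4 + 21)*(-38))*Z(-4, 0) = ((4 + 21)*(-38))*(21 - 4) = (25*(-38))*17 = -950*17 = -16150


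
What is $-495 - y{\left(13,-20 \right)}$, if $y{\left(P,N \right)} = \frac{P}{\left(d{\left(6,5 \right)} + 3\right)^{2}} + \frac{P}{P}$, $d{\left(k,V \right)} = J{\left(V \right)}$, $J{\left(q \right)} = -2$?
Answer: $-509$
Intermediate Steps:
$d{\left(k,V \right)} = -2$
$y{\left(P,N \right)} = 1 + P$ ($y{\left(P,N \right)} = \frac{P}{\left(-2 + 3\right)^{2}} + \frac{P}{P} = \frac{P}{1^{2}} + 1 = \frac{P}{1} + 1 = P 1 + 1 = P + 1 = 1 + P$)
$-495 - y{\left(13,-20 \right)} = -495 - \left(1 + 13\right) = -495 - 14 = -509$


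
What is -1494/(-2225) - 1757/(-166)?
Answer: 4157329/369350 ≈ 11.256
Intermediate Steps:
-1494/(-2225) - 1757/(-166) = -1494*(-1/2225) - 1757*(-1/166) = 1494/2225 + 1757/166 = 4157329/369350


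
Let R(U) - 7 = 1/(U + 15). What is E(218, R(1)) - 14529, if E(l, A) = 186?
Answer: -14343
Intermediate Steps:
R(U) = 7 + 1/(15 + U) (R(U) = 7 + 1/(U + 15) = 7 + 1/(15 + U))
E(218, R(1)) - 14529 = 186 - 14529 = -14343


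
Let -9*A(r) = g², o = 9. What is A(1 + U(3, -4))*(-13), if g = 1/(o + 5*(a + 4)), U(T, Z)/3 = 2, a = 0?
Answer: 13/7569 ≈ 0.0017175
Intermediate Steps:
U(T, Z) = 6 (U(T, Z) = 3*2 = 6)
g = 1/29 (g = 1/(9 + 5*(0 + 4)) = 1/(9 + 5*4) = 1/(9 + 20) = 1/29 ≈ 0.034483)
A(r) = -1/7569 (A(r) = -(1/29)²/9 = -⅑*1/841 = -1/7569)
A(1 + U(3, -4))*(-13) = -1/7569*(-13) = 13/7569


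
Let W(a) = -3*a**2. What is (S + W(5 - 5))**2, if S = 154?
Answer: 23716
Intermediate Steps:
(S + W(5 - 5))**2 = (154 - 3*(5 - 5)**2)**2 = (154 - 3*0**2)**2 = (154 - 3*0)**2 = (154 + 0)**2 = 154**2 = 23716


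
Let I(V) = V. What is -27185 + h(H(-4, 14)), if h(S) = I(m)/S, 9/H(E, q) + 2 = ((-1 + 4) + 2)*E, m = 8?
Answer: -244841/9 ≈ -27205.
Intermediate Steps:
H(E, q) = 9/(-2 + 5*E) (H(E, q) = 9/(-2 + ((-1 + 4) + 2)*E) = 9/(-2 + (3 + 2)*E) = 9/(-2 + 5*E))
h(S) = 8/S
-27185 + h(H(-4, 14)) = -27185 + 8/((9/(-2 + 5*(-4)))) = -27185 + 8/((9/(-2 - 20))) = -27185 + 8/((9/(-22))) = -27185 + 8/((9*(-1/22))) = -27185 + 8/(-9/22) = -27185 + 8*(-22/9) = -27185 - 176/9 = -244841/9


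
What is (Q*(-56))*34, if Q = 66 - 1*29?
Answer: -70448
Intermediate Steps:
Q = 37 (Q = 66 - 29 = 37)
(Q*(-56))*34 = (37*(-56))*34 = -2072*34 = -70448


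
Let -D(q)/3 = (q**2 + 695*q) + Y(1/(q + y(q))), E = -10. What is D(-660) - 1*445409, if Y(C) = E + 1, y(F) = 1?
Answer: -376082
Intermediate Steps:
Y(C) = -9 (Y(C) = -10 + 1 = -9)
D(q) = 27 - 2085*q - 3*q**2 (D(q) = -3*((q**2 + 695*q) - 9) = -3*(-9 + q**2 + 695*q) = 27 - 2085*q - 3*q**2)
D(-660) - 1*445409 = (27 - 2085*(-660) - 3*(-660)**2) - 1*445409 = (27 + 1376100 - 3*435600) - 445409 = (27 + 1376100 - 1306800) - 445409 = 69327 - 445409 = -376082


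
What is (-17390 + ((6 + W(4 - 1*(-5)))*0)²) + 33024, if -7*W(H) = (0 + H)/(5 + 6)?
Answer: 15634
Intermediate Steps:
W(H) = -H/77 (W(H) = -(0 + H)/(7*(5 + 6)) = -H/(7*11) = -H/77)
(-17390 + ((6 + W(4 - 1*(-5)))*0)²) + 33024 = (-17390 + ((6 - (4 - 1*(-5))/77)*0)²) + 33024 = (-17390 + ((6 - (4 + 5)/77)*0)²) + 33024 = (-17390 + ((6 - 1/77*9)*0)²) + 33024 = (-17390 + ((6 - 9/77)*0)²) + 33024 = (-17390 + ((453/77)*0)²) + 33024 = (-17390 + 0²) + 33024 = (-17390 + 0) + 33024 = -17390 + 33024 = 15634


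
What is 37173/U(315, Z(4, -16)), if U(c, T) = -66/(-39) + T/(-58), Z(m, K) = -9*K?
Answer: -14014221/298 ≈ -47028.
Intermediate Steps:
U(c, T) = 22/13 - T/58 (U(c, T) = -66*(-1/39) + T*(-1/58) = 22/13 - T/58)
37173/U(315, Z(4, -16)) = 37173/(22/13 - (-9)*(-16)/58) = 37173/(22/13 - 1/58*144) = 37173/(22/13 - 72/29) = 37173/(-298/377) = 37173*(-377/298) = -14014221/298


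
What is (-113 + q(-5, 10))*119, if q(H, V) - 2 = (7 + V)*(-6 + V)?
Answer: -5117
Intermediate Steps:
q(H, V) = 2 + (-6 + V)*(7 + V) (q(H, V) = 2 + (7 + V)*(-6 + V) = 2 + (-6 + V)*(7 + V))
(-113 + q(-5, 10))*119 = (-113 + (-40 + 10 + 10²))*119 = (-113 + (-40 + 10 + 100))*119 = (-113 + 70)*119 = -43*119 = -5117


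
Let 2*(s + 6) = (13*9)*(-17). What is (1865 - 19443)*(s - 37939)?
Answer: 684478531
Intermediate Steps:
s = -2001/2 (s = -6 + ((13*9)*(-17))/2 = -6 + (117*(-17))/2 = -6 + (½)*(-1989) = -6 - 1989/2 = -2001/2 ≈ -1000.5)
(1865 - 19443)*(s - 37939) = (1865 - 19443)*(-2001/2 - 37939) = -17578*(-77879/2) = 684478531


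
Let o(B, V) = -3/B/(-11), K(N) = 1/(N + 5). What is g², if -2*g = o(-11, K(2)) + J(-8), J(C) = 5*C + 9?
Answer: 3523129/14641 ≈ 240.63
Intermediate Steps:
K(N) = 1/(5 + N)
J(C) = 9 + 5*C
o(B, V) = 3/(11*B) (o(B, V) = -3/B*(-1/11) = 3/(11*B))
g = 1877/121 (g = -((3/11)/(-11) + (9 + 5*(-8)))/2 = -((3/11)*(-1/11) + (9 - 40))/2 = -(-3/121 - 31)/2 = -½*(-3754/121) = 1877/121 ≈ 15.512)
g² = (1877/121)² = 3523129/14641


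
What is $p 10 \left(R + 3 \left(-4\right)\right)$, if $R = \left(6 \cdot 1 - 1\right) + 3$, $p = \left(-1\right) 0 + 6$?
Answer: $-240$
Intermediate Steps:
$p = 6$ ($p = 0 + 6 = 6$)
$R = 8$ ($R = \left(6 - 1\right) + 3 = 5 + 3 = 8$)
$p 10 \left(R + 3 \left(-4\right)\right) = 6 \cdot 10 \left(8 + 3 \left(-4\right)\right) = 60 \left(8 - 12\right) = 60 \left(-4\right) = -240$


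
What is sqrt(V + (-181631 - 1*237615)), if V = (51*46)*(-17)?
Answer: 2*I*sqrt(114782) ≈ 677.59*I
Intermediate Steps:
V = -39882 (V = 2346*(-17) = -39882)
sqrt(V + (-181631 - 1*237615)) = sqrt(-39882 + (-181631 - 1*237615)) = sqrt(-39882 + (-181631 - 237615)) = sqrt(-39882 - 419246) = sqrt(-459128) = 2*I*sqrt(114782)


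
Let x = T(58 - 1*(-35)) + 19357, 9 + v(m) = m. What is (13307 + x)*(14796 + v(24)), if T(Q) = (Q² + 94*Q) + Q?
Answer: 742742028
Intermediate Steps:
v(m) = -9 + m
T(Q) = Q² + 95*Q
x = 36841 (x = (58 - 1*(-35))*(95 + (58 - 1*(-35))) + 19357 = (58 + 35)*(95 + (58 + 35)) + 19357 = 93*(95 + 93) + 19357 = 93*188 + 19357 = 17484 + 19357 = 36841)
(13307 + x)*(14796 + v(24)) = (13307 + 36841)*(14796 + (-9 + 24)) = 50148*(14796 + 15) = 50148*14811 = 742742028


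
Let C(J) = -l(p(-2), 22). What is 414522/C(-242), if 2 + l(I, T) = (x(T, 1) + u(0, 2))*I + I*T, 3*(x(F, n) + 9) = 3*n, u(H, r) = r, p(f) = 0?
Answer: 207261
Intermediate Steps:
x(F, n) = -9 + n (x(F, n) = -9 + (3*n)/3 = -9 + n)
l(I, T) = -2 - 6*I + I*T (l(I, T) = -2 + (((-9 + 1) + 2)*I + I*T) = -2 + ((-8 + 2)*I + I*T) = -2 + (-6*I + I*T) = -2 - 6*I + I*T)
C(J) = 2 (C(J) = -(-2 - 6*0 + 0*22) = -(-2 + 0 + 0) = -1*(-2) = 2)
414522/C(-242) = 414522/2 = 414522*(½) = 207261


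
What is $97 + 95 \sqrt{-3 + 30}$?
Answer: $97 + 285 \sqrt{3} \approx 590.63$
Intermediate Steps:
$97 + 95 \sqrt{-3 + 30} = 97 + 95 \sqrt{27} = 97 + 95 \cdot 3 \sqrt{3} = 97 + 285 \sqrt{3}$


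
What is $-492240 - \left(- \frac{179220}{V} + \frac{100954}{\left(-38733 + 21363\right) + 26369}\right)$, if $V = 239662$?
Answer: $- \frac{530822808366944}{1078359169} \approx -4.9225 \cdot 10^{5}$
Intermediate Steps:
$-492240 - \left(- \frac{179220}{V} + \frac{100954}{\left(-38733 + 21363\right) + 26369}\right) = -492240 + \left(\frac{179220}{239662} - \frac{100954}{\left(-38733 + 21363\right) + 26369}\right) = -492240 + \left(179220 \cdot \frac{1}{239662} - \frac{100954}{-17370 + 26369}\right) = -492240 + \left(\frac{89610}{119831} - \frac{100954}{8999}\right) = -492240 - \frac{11291018384}{1078359169} = - \frac{530822808366944}{1078359169}$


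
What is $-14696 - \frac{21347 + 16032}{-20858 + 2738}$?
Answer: $- \frac{266254141}{18120} \approx -14694.0$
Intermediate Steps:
$-14696 - \frac{21347 + 16032}{-20858 + 2738} = -14696 - \frac{37379}{-18120} = -14696 - 37379 \left(- \frac{1}{18120}\right) = -14696 - - \frac{37379}{18120} = -14696 + \frac{37379}{18120} = - \frac{266254141}{18120}$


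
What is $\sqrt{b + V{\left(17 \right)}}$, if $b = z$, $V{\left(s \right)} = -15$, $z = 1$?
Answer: $i \sqrt{14} \approx 3.7417 i$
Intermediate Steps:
$b = 1$
$\sqrt{b + V{\left(17 \right)}} = \sqrt{1 - 15} = \sqrt{-14} = i \sqrt{14}$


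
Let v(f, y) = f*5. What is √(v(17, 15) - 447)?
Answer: I*√362 ≈ 19.026*I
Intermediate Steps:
v(f, y) = 5*f
√(v(17, 15) - 447) = √(5*17 - 447) = √(85 - 447) = √(-362) = I*√362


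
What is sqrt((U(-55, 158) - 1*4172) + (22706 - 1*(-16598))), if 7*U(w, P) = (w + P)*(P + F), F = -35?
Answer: sqrt(1810151)/7 ≈ 192.20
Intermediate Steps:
U(w, P) = (-35 + P)*(P + w)/7 (U(w, P) = ((w + P)*(P - 35))/7 = ((P + w)*(-35 + P))/7 = ((-35 + P)*(P + w))/7 = (-35 + P)*(P + w)/7)
sqrt((U(-55, 158) - 1*4172) + (22706 - 1*(-16598))) = sqrt(((-5*158 - 5*(-55) + (1/7)*158**2 + (1/7)*158*(-55)) - 1*4172) + (22706 - 1*(-16598))) = sqrt(((-790 + 275 + (1/7)*24964 - 8690/7) - 4172) + (22706 + 16598)) = sqrt(((-790 + 275 + 24964/7 - 8690/7) - 4172) + 39304) = sqrt((12669/7 - 4172) + 39304) = sqrt(-16535/7 + 39304) = sqrt(258593/7) = sqrt(1810151)/7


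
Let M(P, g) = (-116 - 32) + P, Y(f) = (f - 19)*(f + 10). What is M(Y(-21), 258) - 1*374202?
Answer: -373910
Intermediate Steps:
Y(f) = (-19 + f)*(10 + f)
M(P, g) = -148 + P
M(Y(-21), 258) - 1*374202 = (-148 + (-190 + (-21)² - 9*(-21))) - 1*374202 = (-148 + (-190 + 441 + 189)) - 374202 = (-148 + 440) - 374202 = 292 - 374202 = -373910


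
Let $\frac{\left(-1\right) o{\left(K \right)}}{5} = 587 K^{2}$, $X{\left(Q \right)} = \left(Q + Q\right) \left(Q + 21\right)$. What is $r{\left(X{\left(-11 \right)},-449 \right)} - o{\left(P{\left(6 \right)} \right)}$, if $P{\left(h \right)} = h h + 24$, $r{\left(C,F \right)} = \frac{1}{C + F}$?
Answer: $\frac{7068653999}{669} \approx 1.0566 \cdot 10^{7}$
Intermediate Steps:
$X{\left(Q \right)} = 2 Q \left(21 + Q\right)$
$P{\left(h \right)} = 24 + h^{2}$ ($P{\left(h \right)} = h^{2} + 24 = 24 + h^{2}$)
$o{\left(K \right)} = - 2935 K^{2}$ ($o{\left(K \right)} = - 5 \cdot 587 K^{2} = - 2935 K^{2}$)
$r{\left(X{\left(-11 \right)},-449 \right)} - o{\left(P{\left(6 \right)} \right)} = \frac{1}{2 \left(-11\right) \left(21 - 11\right) - 449} - - 2935 \left(24 + 6^{2}\right)^{2} = \frac{1}{2 \left(-11\right) 10 - 449} - - 2935 \left(24 + 36\right)^{2} = \frac{1}{-220 - 449} - - 2935 \cdot 60^{2} = \frac{1}{-669} - \left(-2935\right) 3600 = - \frac{1}{669} - -10566000 = - \frac{1}{669} + 10566000 = \frac{7068653999}{669}$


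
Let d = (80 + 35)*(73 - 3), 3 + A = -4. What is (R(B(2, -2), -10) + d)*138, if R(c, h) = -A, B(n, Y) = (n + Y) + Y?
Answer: 1111866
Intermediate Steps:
A = -7 (A = -3 - 4 = -7)
B(n, Y) = n + 2*Y (B(n, Y) = (Y + n) + Y = n + 2*Y)
d = 8050 (d = 115*70 = 8050)
R(c, h) = 7 (R(c, h) = -1*(-7) = 7)
(R(B(2, -2), -10) + d)*138 = (7 + 8050)*138 = 8057*138 = 1111866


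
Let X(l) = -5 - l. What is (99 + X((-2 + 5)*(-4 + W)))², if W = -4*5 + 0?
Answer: 27556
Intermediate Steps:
W = -20 (W = -20 + 0 = -20)
(99 + X((-2 + 5)*(-4 + W)))² = (99 + (-5 - (-2 + 5)*(-4 - 20)))² = (99 + (-5 - 3*(-24)))² = (99 + (-5 - 1*(-72)))² = (99 + (-5 + 72))² = (99 + 67)² = 166² = 27556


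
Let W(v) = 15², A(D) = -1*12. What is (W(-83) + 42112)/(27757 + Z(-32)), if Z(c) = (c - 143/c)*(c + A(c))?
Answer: 338696/231747 ≈ 1.4615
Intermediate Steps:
A(D) = -12
Z(c) = (-12 + c)*(c - 143/c) (Z(c) = (c - 143/c)*(c - 12) = (c - 143/c)*(-12 + c) = (-12 + c)*(c - 143/c))
W(v) = 225
(W(-83) + 42112)/(27757 + Z(-32)) = (225 + 42112)/(27757 + (-143 + (-32)² - 12*(-32) + 1716/(-32))) = 42337/(27757 + (-143 + 1024 + 384 + 1716*(-1/32))) = 42337/(27757 + (-143 + 1024 + 384 - 429/8)) = 42337/(27757 + 9691/8) = 42337/(231747/8) = 42337*(8/231747) = 338696/231747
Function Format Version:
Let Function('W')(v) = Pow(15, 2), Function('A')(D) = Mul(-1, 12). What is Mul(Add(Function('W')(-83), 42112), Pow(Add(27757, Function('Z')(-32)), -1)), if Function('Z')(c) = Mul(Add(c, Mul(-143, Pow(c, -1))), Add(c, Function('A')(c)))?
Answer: Rational(338696, 231747) ≈ 1.4615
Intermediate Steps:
Function('A')(D) = -12
Function('Z')(c) = Mul(Add(-12, c), Add(c, Mul(-143, Pow(c, -1)))) (Function('Z')(c) = Mul(Add(c, Mul(-143, Pow(c, -1))), Add(c, -12)) = Mul(Add(c, Mul(-143, Pow(c, -1))), Add(-12, c)) = Mul(Add(-12, c), Add(c, Mul(-143, Pow(c, -1)))))
Function('W')(v) = 225
Mul(Add(Function('W')(-83), 42112), Pow(Add(27757, Function('Z')(-32)), -1)) = Mul(Add(225, 42112), Pow(Add(27757, Add(-143, Pow(-32, 2), Mul(-12, -32), Mul(1716, Pow(-32, -1)))), -1)) = Mul(42337, Pow(Add(27757, Add(-143, 1024, 384, Mul(1716, Rational(-1, 32)))), -1)) = Mul(42337, Pow(Add(27757, Add(-143, 1024, 384, Rational(-429, 8))), -1)) = Mul(42337, Pow(Add(27757, Rational(9691, 8)), -1)) = Mul(42337, Pow(Rational(231747, 8), -1)) = Mul(42337, Rational(8, 231747)) = Rational(338696, 231747)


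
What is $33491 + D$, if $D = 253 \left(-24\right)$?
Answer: $27419$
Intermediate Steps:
$D = -6072$
$33491 + D = 33491 - 6072 = 27419$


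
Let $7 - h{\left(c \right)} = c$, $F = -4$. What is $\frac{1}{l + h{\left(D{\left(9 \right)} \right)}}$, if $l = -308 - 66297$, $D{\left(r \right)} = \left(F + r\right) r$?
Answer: $- \frac{1}{66643} \approx -1.5005 \cdot 10^{-5}$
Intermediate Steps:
$D{\left(r \right)} = r \left(-4 + r\right)$ ($D{\left(r \right)} = \left(-4 + r\right) r = r \left(-4 + r\right)$)
$l = -66605$ ($l = -308 - 66297 = -66605$)
$h{\left(c \right)} = 7 - c$
$\frac{1}{l + h{\left(D{\left(9 \right)} \right)}} = \frac{1}{-66605 + \left(7 - 9 \left(-4 + 9\right)\right)} = \frac{1}{-66605 + \left(7 - 9 \cdot 5\right)} = \frac{1}{-66605 + \left(7 - 45\right)} = \frac{1}{-66605 - 38} = \frac{1}{-66643} = - \frac{1}{66643}$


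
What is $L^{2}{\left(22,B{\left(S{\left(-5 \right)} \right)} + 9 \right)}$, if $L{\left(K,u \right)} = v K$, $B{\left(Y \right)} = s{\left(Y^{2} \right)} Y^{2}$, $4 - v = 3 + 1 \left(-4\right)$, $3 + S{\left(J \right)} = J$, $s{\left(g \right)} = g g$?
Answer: $12100$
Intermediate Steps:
$s{\left(g \right)} = g^{2}$
$S{\left(J \right)} = -3 + J$
$v = 5$ ($v = 4 - \left(3 + 1 \left(-4\right)\right) = 4 - \left(3 - 4\right) = 4 - -1 = 4 + 1 = 5$)
$B{\left(Y \right)} = Y^{6}$ ($B{\left(Y \right)} = \left(Y^{2}\right)^{2} Y^{2} = Y^{4} Y^{2} = Y^{6}$)
$L{\left(K,u \right)} = 5 K$
$L^{2}{\left(22,B{\left(S{\left(-5 \right)} \right)} + 9 \right)} = \left(5 \cdot 22\right)^{2} = 110^{2} = 12100$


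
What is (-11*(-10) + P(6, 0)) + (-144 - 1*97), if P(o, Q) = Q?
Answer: -131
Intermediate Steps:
(-11*(-10) + P(6, 0)) + (-144 - 1*97) = (-11*(-10) + 0) + (-144 - 1*97) = (110 + 0) + (-144 - 97) = 110 - 241 = -131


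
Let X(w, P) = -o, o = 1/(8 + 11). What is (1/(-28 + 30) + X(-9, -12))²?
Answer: 289/1444 ≈ 0.20014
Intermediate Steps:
o = 1/19 ≈ 0.052632
X(w, P) = -1/19 (X(w, P) = -1*1/19 = -1/19)
(1/(-28 + 30) + X(-9, -12))² = (1/(-28 + 30) - 1/19)² = (1/2 - 1/19)² = (½ - 1/19)² = (17/38)² = 289/1444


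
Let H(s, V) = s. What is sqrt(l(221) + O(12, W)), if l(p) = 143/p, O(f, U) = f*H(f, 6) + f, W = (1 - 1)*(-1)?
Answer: sqrt(45271)/17 ≈ 12.516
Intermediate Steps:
W = 0 (W = 0*(-1) = 0)
O(f, U) = f + f**2 (O(f, U) = f*f + f = f**2 + f = f + f**2)
sqrt(l(221) + O(12, W)) = sqrt(143/221 + 12*(1 + 12)) = sqrt(143*(1/221) + 12*13) = sqrt(11/17 + 156) = sqrt(2663/17) = sqrt(45271)/17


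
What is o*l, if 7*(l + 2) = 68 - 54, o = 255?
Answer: 0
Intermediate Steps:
l = 0 (l = -2 + (68 - 54)/7 = -2 + (⅐)*14 = -2 + 2 = 0)
o*l = 255*0 = 0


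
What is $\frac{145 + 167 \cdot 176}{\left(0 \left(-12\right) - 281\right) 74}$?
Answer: $- \frac{29537}{20794} \approx -1.4205$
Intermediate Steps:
$\frac{145 + 167 \cdot 176}{\left(0 \left(-12\right) - 281\right) 74} = \frac{145 + 29392}{\left(0 - 281\right) 74} = \frac{29537}{\left(-281\right) 74} = \frac{29537}{-20794} = 29537 \left(- \frac{1}{20794}\right) = - \frac{29537}{20794}$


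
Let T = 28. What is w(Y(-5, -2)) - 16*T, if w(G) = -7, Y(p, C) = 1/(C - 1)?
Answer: -455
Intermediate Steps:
Y(p, C) = 1/(-1 + C)
w(Y(-5, -2)) - 16*T = -7 - 16*28 = -7 - 448 = -455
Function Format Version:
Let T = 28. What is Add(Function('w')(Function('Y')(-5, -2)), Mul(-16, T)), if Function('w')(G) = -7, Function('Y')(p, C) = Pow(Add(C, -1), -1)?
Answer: -455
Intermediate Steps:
Function('Y')(p, C) = Pow(Add(-1, C), -1)
Add(Function('w')(Function('Y')(-5, -2)), Mul(-16, T)) = Add(-7, Mul(-16, 28)) = Add(-7, -448) = -455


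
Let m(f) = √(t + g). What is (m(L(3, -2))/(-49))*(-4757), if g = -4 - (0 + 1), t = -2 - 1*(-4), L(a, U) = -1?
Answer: 4757*I*√3/49 ≈ 168.15*I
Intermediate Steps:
t = 2 (t = -2 + 4 = 2)
g = -5 (g = -4 - 1*1 = -4 - 1 = -5)
m(f) = I*√3 (m(f) = √(2 - 5) = √(-3) = I*√3)
(m(L(3, -2))/(-49))*(-4757) = ((I*√3)/(-49))*(-4757) = ((I*√3)*(-1/49))*(-4757) = -I*√3/49*(-4757) = 4757*I*√3/49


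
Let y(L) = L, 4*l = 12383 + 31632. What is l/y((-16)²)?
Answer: 44015/1024 ≈ 42.983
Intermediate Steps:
l = 44015/4 (l = (12383 + 31632)/4 = (¼)*44015 = 44015/4 ≈ 11004.)
l/y((-16)²) = 44015/(4*((-16)²)) = (44015/4)/256 = (44015/4)*(1/256) = 44015/1024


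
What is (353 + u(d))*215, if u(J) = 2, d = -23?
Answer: 76325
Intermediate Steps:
(353 + u(d))*215 = (353 + 2)*215 = 355*215 = 76325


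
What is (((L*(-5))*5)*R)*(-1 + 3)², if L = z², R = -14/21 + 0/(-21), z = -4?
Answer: 3200/3 ≈ 1066.7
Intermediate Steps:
R = -⅔ (R = -14*1/21 + 0*(-1/21) = -⅔ + 0 = -⅔ ≈ -0.66667)
L = 16 (L = (-4)² = 16)
(((L*(-5))*5)*R)*(-1 + 3)² = (((16*(-5))*5)*(-⅔))*(-1 + 3)² = (-80*5*(-⅔))*2² = -400*(-⅔)*4 = (800/3)*4 = 3200/3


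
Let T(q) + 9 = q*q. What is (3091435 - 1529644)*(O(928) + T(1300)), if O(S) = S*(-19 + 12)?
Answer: 2629267339545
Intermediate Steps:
T(q) = -9 + q² (T(q) = -9 + q*q = -9 + q²)
O(S) = -7*S (O(S) = S*(-7) = -7*S)
(3091435 - 1529644)*(O(928) + T(1300)) = (3091435 - 1529644)*(-7*928 + (-9 + 1300²)) = 1561791*(-6496 + (-9 + 1690000)) = 1561791*(-6496 + 1689991) = 1561791*1683495 = 2629267339545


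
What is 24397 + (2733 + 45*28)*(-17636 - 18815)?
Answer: -145524446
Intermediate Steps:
24397 + (2733 + 45*28)*(-17636 - 18815) = 24397 + (2733 + 1260)*(-36451) = 24397 + 3993*(-36451) = 24397 - 145548843 = -145524446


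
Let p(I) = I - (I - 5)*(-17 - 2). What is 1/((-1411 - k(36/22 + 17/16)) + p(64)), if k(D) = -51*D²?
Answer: 30976/4506299 ≈ 0.0068739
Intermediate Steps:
p(I) = -95 + 20*I (p(I) = I - (-5 + I)*(-19) = I - (95 - 19*I) = I + (-95 + 19*I) = -95 + 20*I)
1/((-1411 - k(36/22 + 17/16)) + p(64)) = 1/((-1411 - (-51)*(36/22 + 17/16)²) + (-95 + 20*64)) = 1/((-1411 - (-51)*(36*(1/22) + 17*(1/16))²) + (-95 + 1280)) = 1/((-1411 - (-51)*(18/11 + 17/16)²) + 1185) = 1/((-1411 - (-51)*(475/176)²) + 1185) = 1/((-1411 - (-51)*225625/30976) + 1185) = 1/((-1411 - 1*(-11506875/30976)) + 1185) = 1/((-1411 + 11506875/30976) + 1185) = 1/(-32200261/30976 + 1185) = 1/(4506299/30976) = 30976/4506299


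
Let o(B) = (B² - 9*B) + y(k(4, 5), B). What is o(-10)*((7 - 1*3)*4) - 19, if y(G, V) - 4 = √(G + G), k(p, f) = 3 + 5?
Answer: 3149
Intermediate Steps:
k(p, f) = 8
y(G, V) = 4 + √2*√G (y(G, V) = 4 + √(G + G) = 4 + √(2*G) = 4 + √2*√G)
o(B) = 8 + B² - 9*B (o(B) = (B² - 9*B) + (4 + √2*√8) = (B² - 9*B) + (4 + √2*(2*√2)) = (B² - 9*B) + (4 + 4) = (B² - 9*B) + 8 = 8 + B² - 9*B)
o(-10)*((7 - 1*3)*4) - 19 = (8 + (-10)² - 9*(-10))*((7 - 1*3)*4) - 19 = (8 + 100 + 90)*((7 - 3)*4) - 19 = 198*(4*4) - 19 = 198*16 - 19 = 3168 - 19 = 3149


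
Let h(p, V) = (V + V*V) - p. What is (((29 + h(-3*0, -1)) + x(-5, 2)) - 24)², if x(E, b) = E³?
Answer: 14400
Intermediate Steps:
h(p, V) = V + V² - p (h(p, V) = (V + V²) - p = V + V² - p)
(((29 + h(-3*0, -1)) + x(-5, 2)) - 24)² = (((29 + (-1 + (-1)² - (-3)*0)) + (-5)³) - 24)² = (((29 + (-1 + 1 - 1*0)) - 125) - 24)² = (((29 + (-1 + 1 + 0)) - 125) - 24)² = (((29 + 0) - 125) - 24)² = ((29 - 125) - 24)² = (-96 - 24)² = (-120)² = 14400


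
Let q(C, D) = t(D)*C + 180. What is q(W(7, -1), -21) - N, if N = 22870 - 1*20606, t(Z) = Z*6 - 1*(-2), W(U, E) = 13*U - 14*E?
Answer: -15104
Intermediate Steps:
W(U, E) = -14*E + 13*U
t(Z) = 2 + 6*Z (t(Z) = 6*Z + 2 = 2 + 6*Z)
q(C, D) = 180 + C*(2 + 6*D) (q(C, D) = (2 + 6*D)*C + 180 = C*(2 + 6*D) + 180 = 180 + C*(2 + 6*D))
N = 2264 (N = 22870 - 20606 = 2264)
q(W(7, -1), -21) - N = (180 + 2*(-14*(-1) + 13*7)*(1 + 3*(-21))) - 1*2264 = (180 + 2*(14 + 91)*(1 - 63)) - 2264 = (180 + 2*105*(-62)) - 2264 = (180 - 13020) - 2264 = -12840 - 2264 = -15104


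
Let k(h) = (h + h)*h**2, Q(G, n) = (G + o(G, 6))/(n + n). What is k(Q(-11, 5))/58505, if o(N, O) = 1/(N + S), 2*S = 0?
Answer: -453962/9733769375 ≈ -4.6638e-5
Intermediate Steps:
S = 0 (S = (1/2)*0 = 0)
o(N, O) = 1/N (o(N, O) = 1/(N + 0) = 1/N)
Q(G, n) = (G + 1/G)/(2*n) (Q(G, n) = (G + 1/G)/(n + n) = (G + 1/G)/((2*n)) = (G + 1/G)*(1/(2*n)) = (G + 1/G)/(2*n))
k(h) = 2*h**3 (k(h) = (2*h)*h**2 = 2*h**3)
k(Q(-11, 5))/58505 = (2*((1/2)*(1 + (-11)**2)/(-11*5))**3)/58505 = (2*((1/2)*(-1/11)*(1/5)*(1 + 121))**3)*(1/58505) = (2*((1/2)*(-1/11)*(1/5)*122)**3)*(1/58505) = (2*(-61/55)**3)*(1/58505) = (2*(-226981/166375))*(1/58505) = -453962/166375*1/58505 = -453962/9733769375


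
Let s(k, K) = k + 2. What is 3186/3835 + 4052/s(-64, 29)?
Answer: -130016/2015 ≈ -64.524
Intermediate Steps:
s(k, K) = 2 + k
3186/3835 + 4052/s(-64, 29) = 3186/3835 + 4052/(2 - 64) = 3186*(1/3835) + 4052/(-62) = 54/65 + 4052*(-1/62) = 54/65 - 2026/31 = -130016/2015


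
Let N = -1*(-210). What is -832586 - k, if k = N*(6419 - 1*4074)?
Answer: -1325036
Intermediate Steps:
N = 210
k = 492450 (k = 210*(6419 - 1*4074) = 210*(6419 - 4074) = 210*2345 = 492450)
-832586 - k = -832586 - 1*492450 = -832586 - 492450 = -1325036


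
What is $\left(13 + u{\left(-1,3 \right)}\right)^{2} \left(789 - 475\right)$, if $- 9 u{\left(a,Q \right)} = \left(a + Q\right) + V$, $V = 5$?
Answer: $\frac{3799400}{81} \approx 46906.0$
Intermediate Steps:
$u{\left(a,Q \right)} = - \frac{5}{9} - \frac{Q}{9} - \frac{a}{9}$ ($u{\left(a,Q \right)} = - \frac{\left(a + Q\right) + 5}{9} = - \frac{\left(Q + a\right) + 5}{9} = - \frac{5 + Q + a}{9} = - \frac{5}{9} - \frac{Q}{9} - \frac{a}{9}$)
$\left(13 + u{\left(-1,3 \right)}\right)^{2} \left(789 - 475\right) = \left(13 - \frac{7}{9}\right)^{2} \left(789 - 475\right) = \left(13 - \frac{7}{9}\right)^{2} \cdot 314 = \left(\frac{110}{9}\right)^{2} \cdot 314 = \frac{12100}{81} \cdot 314 = \frac{3799400}{81}$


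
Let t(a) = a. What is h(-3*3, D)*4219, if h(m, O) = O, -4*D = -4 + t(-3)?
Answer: 29533/4 ≈ 7383.3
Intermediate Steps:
D = 7/4 (D = -(-4 - 3)/4 = -¼*(-7) = 7/4 ≈ 1.7500)
h(-3*3, D)*4219 = (7/4)*4219 = 29533/4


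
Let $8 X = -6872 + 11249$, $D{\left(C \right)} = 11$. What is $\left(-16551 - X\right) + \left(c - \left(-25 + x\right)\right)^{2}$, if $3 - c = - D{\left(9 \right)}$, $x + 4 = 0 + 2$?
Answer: $- \frac{123337}{8} \approx -15417.0$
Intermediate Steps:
$x = -2$ ($x = -4 + \left(0 + 2\right) = -4 + 2 = -2$)
$X = \frac{4377}{8}$ ($X = \frac{-6872 + 11249}{8} = \frac{1}{8} \cdot 4377 = \frac{4377}{8} \approx 547.13$)
$c = 14$ ($c = 3 - \left(-1\right) 11 = 3 - -11 = 3 + 11 = 14$)
$\left(-16551 - X\right) + \left(c - \left(-25 + x\right)\right)^{2} = \left(-16551 - \frac{4377}{8}\right) + \left(14 + \left(25 - -2\right)\right)^{2} = \left(-16551 - \frac{4377}{8}\right) + \left(14 + \left(25 + 2\right)\right)^{2} = - \frac{136785}{8} + \left(14 + 27\right)^{2} = - \frac{136785}{8} + 41^{2} = - \frac{136785}{8} + 1681 = - \frac{123337}{8}$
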